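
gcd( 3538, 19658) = 2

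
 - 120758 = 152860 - 273618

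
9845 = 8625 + 1220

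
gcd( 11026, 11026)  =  11026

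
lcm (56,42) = 168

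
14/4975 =14/4975 = 0.00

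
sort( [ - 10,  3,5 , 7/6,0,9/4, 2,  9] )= [ - 10,0,7/6,  2,  9/4,  3,5,9 ] 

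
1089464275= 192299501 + 897164774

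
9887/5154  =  9887/5154=1.92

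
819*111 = 90909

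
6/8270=3/4135   =  0.00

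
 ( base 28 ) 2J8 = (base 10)2108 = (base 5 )31413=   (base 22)47I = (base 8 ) 4074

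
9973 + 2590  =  12563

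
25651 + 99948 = 125599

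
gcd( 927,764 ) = 1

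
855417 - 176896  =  678521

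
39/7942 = 39/7942 = 0.00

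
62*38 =2356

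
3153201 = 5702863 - 2549662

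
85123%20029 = 5007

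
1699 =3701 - 2002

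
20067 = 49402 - 29335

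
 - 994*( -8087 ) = 8038478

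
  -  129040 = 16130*(  -  8 ) 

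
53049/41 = 53049/41=1293.88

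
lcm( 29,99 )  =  2871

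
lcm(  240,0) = 0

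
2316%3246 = 2316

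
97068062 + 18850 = 97086912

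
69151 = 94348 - 25197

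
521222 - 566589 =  - 45367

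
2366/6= 394 + 1/3 = 394.33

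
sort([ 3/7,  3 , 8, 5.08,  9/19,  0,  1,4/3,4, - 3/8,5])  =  [ - 3/8 , 0,3/7,9/19,  1 , 4/3,  3,  4,5,  5.08, 8]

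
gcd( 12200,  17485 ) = 5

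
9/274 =9/274 = 0.03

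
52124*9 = 469116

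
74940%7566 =6846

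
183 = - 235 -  - 418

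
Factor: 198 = 2^1 * 3^2*11^1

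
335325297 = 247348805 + 87976492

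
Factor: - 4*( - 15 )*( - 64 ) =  - 3840 = - 2^8*3^1*5^1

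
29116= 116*251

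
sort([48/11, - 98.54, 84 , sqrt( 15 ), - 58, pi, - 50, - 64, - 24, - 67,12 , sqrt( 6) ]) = [-98.54,  -  67,-64, - 58, - 50, - 24,  sqrt(6 ), pi,  sqrt( 15 ),48/11,  12,84]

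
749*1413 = 1058337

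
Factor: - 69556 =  - 2^2*17389^1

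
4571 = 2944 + 1627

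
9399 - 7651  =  1748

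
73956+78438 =152394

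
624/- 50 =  -312/25 = -12.48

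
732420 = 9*81380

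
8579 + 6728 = 15307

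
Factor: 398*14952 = 5950896 = 2^4*3^1*7^1*89^1*199^1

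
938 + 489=1427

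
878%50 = 28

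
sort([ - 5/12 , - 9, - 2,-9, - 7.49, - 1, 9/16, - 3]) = [  -  9, - 9, - 7.49, - 3, - 2, -1, - 5/12,9/16]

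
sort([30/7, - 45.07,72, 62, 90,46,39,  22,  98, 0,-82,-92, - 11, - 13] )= [ - 92, - 82 , - 45.07 , - 13, - 11, 0, 30/7, 22, 39,46,  62, 72,90,  98 ]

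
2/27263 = 2/27263 = 0.00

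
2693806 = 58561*46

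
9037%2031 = 913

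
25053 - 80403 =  - 55350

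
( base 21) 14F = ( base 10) 540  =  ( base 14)2A8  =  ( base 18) 1C0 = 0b1000011100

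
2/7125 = 2/7125 = 0.00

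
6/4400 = 3/2200 = 0.00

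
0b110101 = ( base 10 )53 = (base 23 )27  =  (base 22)29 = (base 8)65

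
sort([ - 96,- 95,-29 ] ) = [ - 96, - 95,-29 ]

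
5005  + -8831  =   - 3826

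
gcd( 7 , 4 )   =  1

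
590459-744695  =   - 154236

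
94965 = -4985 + 99950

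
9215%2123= 723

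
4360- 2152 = 2208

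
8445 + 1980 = 10425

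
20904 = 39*536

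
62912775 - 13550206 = 49362569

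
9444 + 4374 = 13818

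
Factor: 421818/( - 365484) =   -  2^( - 1)*7^( - 1)*19^( - 1 )*307^1 = -307/266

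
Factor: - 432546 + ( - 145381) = - 7^1*82561^1 = -577927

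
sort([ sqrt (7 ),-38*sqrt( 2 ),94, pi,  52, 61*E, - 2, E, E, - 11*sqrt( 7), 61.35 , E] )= [  -  38*sqrt( 2),  -  11*sqrt (7),  -  2, sqrt( 7), E, E, E, pi,52, 61.35 , 94,61*E ]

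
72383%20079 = 12146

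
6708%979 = 834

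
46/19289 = 46/19289 = 0.00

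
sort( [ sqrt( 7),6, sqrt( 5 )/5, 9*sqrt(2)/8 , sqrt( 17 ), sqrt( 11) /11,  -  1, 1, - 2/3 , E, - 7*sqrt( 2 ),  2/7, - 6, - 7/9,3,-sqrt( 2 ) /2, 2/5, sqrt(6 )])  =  [ - 7*sqrt ( 2), - 6,  -  1, - 7/9,  -  sqrt( 2)/2, - 2/3,  2/7,sqrt(11 ) /11, 2/5,sqrt( 5 ) /5,1,9*sqrt( 2 ) /8,  sqrt( 6 ), sqrt (7 ), E, 3,sqrt(17),  6 ]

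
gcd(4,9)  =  1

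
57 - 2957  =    -  2900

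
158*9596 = 1516168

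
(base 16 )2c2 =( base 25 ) 136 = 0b1011000010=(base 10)706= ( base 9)864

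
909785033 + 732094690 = 1641879723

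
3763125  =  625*6021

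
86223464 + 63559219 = 149782683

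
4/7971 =4/7971 =0.00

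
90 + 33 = 123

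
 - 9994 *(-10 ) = 99940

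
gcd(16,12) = 4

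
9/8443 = 9/8443 = 0.00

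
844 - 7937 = - 7093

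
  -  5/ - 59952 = 5/59952=0.00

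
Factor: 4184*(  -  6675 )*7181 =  - 200552404200 = - 2^3*3^1*5^2*43^1* 89^1*167^1*523^1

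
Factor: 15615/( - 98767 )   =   - 3^2 * 5^1*283^ ( - 1) * 347^1*349^( - 1) 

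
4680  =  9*520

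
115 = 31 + 84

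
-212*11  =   - 2332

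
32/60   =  8/15 = 0.53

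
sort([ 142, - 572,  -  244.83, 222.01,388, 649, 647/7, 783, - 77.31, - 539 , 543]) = [ - 572 , - 539, - 244.83, - 77.31, 647/7, 142, 222.01, 388,543, 649, 783 ] 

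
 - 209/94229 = - 209/94229 =- 0.00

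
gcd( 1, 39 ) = 1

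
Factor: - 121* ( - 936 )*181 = 2^3*3^2*11^2*13^1* 181^1 = 20499336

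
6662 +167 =6829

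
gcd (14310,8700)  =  30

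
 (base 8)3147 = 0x667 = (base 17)5b7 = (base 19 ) 4A5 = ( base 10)1639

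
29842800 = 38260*780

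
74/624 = 37/312 = 0.12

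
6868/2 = 3434=3434.00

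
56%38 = 18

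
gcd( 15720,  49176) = 24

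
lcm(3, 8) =24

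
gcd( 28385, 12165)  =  4055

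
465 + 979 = 1444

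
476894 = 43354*11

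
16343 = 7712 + 8631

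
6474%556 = 358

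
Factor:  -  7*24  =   - 2^3 * 3^1 * 7^1 = - 168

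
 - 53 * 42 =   -  2226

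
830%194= 54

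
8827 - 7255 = 1572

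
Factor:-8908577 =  - 97^1*91841^1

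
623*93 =57939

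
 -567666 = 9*( - 63074)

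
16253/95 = 171+8/95 = 171.08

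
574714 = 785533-210819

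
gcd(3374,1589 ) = 7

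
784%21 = 7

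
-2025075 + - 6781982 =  - 8807057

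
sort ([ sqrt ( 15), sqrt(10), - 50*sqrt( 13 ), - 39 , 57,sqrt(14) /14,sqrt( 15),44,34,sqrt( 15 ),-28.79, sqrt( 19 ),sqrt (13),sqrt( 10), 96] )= [-50*sqrt(13), - 39,- 28.79,sqrt( 14) /14, sqrt(  10 ),sqrt(10 ), sqrt ( 13),sqrt(15),sqrt(15),sqrt (15),  sqrt(19),34,44,57, 96 ] 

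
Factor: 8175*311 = 3^1*5^2*109^1*311^1 = 2542425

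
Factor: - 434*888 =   -  2^4*3^1*7^1*31^1* 37^1 = -385392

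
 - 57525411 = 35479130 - 93004541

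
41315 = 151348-110033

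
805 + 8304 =9109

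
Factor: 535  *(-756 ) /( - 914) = 202230/457 = 2^1 * 3^3*5^1*7^1*107^1*457^( - 1)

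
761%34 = 13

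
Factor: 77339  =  77339^1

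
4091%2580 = 1511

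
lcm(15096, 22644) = 45288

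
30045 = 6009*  5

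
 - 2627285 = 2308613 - 4935898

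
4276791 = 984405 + 3292386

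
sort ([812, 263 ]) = [ 263,812 ] 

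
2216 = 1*2216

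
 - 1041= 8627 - 9668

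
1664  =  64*26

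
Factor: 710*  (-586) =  - 2^2 * 5^1 * 71^1 * 293^1 = - 416060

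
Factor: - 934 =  - 2^1 * 467^1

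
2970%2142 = 828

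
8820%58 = 4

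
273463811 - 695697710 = -422233899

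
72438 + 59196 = 131634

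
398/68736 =199/34368 = 0.01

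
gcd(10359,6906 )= 3453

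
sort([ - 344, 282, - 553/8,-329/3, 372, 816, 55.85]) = [ - 344,- 329/3, - 553/8,55.85 , 282, 372, 816 ]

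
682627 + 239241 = 921868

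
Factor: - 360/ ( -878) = 180/439 = 2^2*  3^2*5^1*439^(-1) 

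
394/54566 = 197/27283= 0.01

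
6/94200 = 1/15700= 0.00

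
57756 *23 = 1328388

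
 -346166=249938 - 596104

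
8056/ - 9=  - 896 + 8/9 = - 895.11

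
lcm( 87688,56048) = 5436656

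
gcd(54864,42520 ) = 8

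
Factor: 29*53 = 29^1* 53^1 = 1537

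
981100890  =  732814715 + 248286175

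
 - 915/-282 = 3  +  23/94 = 3.24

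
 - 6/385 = -1 + 379/385= - 0.02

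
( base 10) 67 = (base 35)1W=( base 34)1x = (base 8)103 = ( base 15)47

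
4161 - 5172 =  -1011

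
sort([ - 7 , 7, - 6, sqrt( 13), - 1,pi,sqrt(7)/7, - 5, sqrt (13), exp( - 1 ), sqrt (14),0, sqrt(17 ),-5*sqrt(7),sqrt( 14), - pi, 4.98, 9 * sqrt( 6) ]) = [ - 5*sqrt( 7), - 7,- 6 , - 5, - pi, - 1, 0,exp( - 1), sqrt(7 )/7,  pi, sqrt( 13), sqrt(13), sqrt ( 14), sqrt(14), sqrt( 17), 4.98, 7, 9* sqrt(6) ] 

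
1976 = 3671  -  1695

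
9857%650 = 107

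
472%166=140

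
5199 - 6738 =-1539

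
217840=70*3112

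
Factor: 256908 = 2^2 * 3^1*79^1*271^1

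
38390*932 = 35779480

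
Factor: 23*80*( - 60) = - 2^6 * 3^1 * 5^2*23^1 = -110400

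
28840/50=576 + 4/5=   576.80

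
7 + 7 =14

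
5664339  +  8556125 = 14220464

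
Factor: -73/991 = -73^1*991^(- 1 )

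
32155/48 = 32155/48 = 669.90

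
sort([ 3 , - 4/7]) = [- 4/7 , 3]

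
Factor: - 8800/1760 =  - 5^1 = - 5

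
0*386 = 0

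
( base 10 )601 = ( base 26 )n3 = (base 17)216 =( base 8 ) 1131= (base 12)421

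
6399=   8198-1799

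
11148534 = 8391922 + 2756612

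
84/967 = 84/967=0.09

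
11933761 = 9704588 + 2229173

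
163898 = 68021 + 95877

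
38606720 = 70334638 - 31727918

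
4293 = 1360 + 2933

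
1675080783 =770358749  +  904722034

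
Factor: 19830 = 2^1 * 3^1*5^1 *661^1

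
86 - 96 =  - 10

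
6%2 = 0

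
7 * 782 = 5474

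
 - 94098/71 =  - 94098/71 = - 1325.32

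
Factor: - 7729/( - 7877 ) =59^1 * 131^1* 7877^(-1 ) 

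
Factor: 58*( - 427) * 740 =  - 18326840 =- 2^3*5^1 * 7^1 * 29^1*37^1 * 61^1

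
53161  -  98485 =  - 45324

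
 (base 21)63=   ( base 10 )129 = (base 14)93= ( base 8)201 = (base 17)7a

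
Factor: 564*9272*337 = 1762310496 = 2^5*3^1*19^1*47^1*61^1 * 337^1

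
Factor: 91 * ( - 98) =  - 8918 = - 2^1 * 7^3  *13^1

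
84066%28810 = 26446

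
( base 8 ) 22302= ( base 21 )1072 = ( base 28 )C02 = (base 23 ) HI3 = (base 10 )9410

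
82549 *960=79247040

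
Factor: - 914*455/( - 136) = 2^ ( - 2)*5^1*7^1*13^1* 17^ ( - 1)*457^1 = 207935/68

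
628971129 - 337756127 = 291215002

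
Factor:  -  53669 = - 7^1 *11^1 * 17^1*41^1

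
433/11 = 39+4/11 = 39.36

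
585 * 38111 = 22294935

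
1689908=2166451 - 476543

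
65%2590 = 65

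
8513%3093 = 2327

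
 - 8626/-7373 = 8626/7373 = 1.17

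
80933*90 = 7283970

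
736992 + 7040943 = 7777935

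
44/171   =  44/171 = 0.26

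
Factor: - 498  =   -2^1 * 3^1*83^1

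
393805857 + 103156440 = 496962297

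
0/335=0= 0.00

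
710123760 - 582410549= 127713211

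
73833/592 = 73833/592 = 124.72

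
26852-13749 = 13103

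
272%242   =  30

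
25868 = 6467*4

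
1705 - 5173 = - 3468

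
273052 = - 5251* (-52 ) 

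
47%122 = 47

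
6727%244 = 139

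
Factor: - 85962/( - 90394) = 3^1 * 14327^1 * 45197^( - 1) = 42981/45197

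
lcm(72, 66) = 792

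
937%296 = 49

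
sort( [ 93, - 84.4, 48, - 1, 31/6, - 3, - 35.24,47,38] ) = [ - 84.4, - 35.24,-3,  -  1,31/6 , 38 , 47,48,  93 ] 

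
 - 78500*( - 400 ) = 31400000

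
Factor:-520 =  - 2^3*5^1*13^1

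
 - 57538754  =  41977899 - 99516653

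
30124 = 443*68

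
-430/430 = -1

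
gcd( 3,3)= 3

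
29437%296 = 133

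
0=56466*0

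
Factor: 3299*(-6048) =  - 19952352 = - 2^5 *3^3*7^1*3299^1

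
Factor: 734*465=341310= 2^1  *3^1 * 5^1 * 31^1*367^1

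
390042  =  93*4194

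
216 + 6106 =6322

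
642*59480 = 38186160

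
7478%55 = 53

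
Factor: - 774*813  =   - 2^1 * 3^3*43^1*271^1 = - 629262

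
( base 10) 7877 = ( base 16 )1ec5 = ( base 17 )1A46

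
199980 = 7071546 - 6871566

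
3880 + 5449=9329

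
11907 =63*189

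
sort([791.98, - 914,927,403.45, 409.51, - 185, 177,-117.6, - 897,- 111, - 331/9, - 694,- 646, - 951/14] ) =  [ - 914,-897,-694, -646,-185, - 117.6, - 111,-951/14 , - 331/9 , 177, 403.45, 409.51,  791.98,927]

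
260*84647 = 22008220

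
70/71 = 70/71  =  0.99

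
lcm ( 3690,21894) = 328410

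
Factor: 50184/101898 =164/333 = 2^2* 3^ ( - 2)* 37^( -1)*41^1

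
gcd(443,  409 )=1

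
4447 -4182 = 265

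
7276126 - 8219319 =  - 943193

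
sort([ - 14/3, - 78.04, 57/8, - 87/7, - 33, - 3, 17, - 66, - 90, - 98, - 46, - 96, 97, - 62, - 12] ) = [ -98, - 96 ,-90, - 78.04, - 66, - 62, - 46 , -33,  -  87/7, - 12, - 14/3, - 3,57/8 , 17, 97]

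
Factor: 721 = 7^1*103^1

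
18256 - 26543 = -8287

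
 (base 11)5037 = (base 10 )6695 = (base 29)7rp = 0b1101000100111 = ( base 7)25343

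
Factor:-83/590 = - 2^( - 1 )*5^(-1 )*59^( - 1 )*83^1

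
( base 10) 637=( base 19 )1ea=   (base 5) 10022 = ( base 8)1175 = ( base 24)12d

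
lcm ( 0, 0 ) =0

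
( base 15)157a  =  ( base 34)3XP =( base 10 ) 4615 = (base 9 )6287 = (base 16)1207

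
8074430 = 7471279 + 603151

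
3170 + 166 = 3336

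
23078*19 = 438482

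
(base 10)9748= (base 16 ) 2614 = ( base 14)37a4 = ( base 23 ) i9j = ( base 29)BH4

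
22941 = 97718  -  74777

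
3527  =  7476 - 3949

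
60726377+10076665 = 70803042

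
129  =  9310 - 9181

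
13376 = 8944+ 4432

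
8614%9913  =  8614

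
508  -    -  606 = 1114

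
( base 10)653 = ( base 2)1010001101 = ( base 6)3005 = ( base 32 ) KD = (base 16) 28d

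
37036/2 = 18518 = 18518.00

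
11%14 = 11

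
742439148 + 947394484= 1689833632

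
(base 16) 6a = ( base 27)3p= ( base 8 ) 152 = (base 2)1101010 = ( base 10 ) 106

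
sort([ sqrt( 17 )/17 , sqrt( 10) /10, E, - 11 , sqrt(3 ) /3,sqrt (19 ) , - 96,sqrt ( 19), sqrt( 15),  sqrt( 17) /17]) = [  -  96, - 11,sqrt(17)/17 , sqrt( 17 ) /17, sqrt(10)/10,sqrt( 3 )/3,E, sqrt( 15),sqrt( 19 ),sqrt( 19) ] 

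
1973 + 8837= 10810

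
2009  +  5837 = 7846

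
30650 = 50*613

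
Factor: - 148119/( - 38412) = 509/132= 2^ (-2)*3^ ( - 1)*11^( - 1)*509^1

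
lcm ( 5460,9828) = 49140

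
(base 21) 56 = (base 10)111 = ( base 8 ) 157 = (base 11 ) a1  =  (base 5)421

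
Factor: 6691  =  6691^1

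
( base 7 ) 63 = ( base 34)1b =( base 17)2B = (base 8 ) 55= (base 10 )45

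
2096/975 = 2096/975= 2.15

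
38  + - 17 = 21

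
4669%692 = 517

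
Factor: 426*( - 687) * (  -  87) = 2^1*3^3*29^1*71^1*229^1 = 25461594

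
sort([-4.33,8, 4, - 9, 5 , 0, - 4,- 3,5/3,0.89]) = [ - 9, - 4.33, - 4, - 3, 0,0.89,5/3, 4, 5, 8 ] 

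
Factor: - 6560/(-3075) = 32/15 = 2^5*3^(-1) * 5^(-1)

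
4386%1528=1330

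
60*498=29880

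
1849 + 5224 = 7073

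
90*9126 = 821340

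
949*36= 34164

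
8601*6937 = 59665137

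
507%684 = 507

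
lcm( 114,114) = 114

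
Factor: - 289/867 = -1/3 = - 3^(-1)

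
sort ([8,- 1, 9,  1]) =[ - 1,1,8, 9]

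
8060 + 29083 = 37143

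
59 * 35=2065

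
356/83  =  356/83=4.29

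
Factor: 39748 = 2^2 *19^1*523^1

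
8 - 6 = 2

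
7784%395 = 279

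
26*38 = 988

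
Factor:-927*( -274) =253998 = 2^1 * 3^2 * 103^1*137^1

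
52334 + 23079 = 75413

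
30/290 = 3/29  =  0.10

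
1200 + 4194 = 5394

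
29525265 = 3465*8521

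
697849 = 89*7841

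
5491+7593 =13084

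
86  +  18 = 104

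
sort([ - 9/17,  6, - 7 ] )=[ - 7, - 9/17, 6] 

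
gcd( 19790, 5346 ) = 2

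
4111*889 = 3654679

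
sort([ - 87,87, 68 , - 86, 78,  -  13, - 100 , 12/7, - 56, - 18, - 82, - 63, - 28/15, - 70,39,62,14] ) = [ - 100, - 87,-86,  -  82 , - 70, - 63, - 56,-18, - 13, - 28/15, 12/7,14,39, 62,68 , 78, 87] 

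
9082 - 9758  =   - 676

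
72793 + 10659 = 83452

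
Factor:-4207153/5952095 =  - 5^ (-1)*653^( - 1)*1051^1*1823^( - 1)*4003^1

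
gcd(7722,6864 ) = 858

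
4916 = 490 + 4426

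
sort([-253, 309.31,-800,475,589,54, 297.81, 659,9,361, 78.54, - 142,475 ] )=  [-800, - 253,  -  142, 9, 54, 78.54, 297.81, 309.31, 361, 475, 475, 589,  659]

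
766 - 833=  -  67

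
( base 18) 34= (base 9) 64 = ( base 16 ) 3A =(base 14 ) 42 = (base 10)58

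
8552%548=332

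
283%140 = 3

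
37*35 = 1295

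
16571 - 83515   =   - 66944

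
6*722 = 4332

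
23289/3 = 7763 = 7763.00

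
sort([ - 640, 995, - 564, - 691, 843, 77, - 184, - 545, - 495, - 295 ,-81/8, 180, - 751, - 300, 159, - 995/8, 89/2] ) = [ - 751,  -  691, - 640,-564, - 545, - 495,  -  300,  -  295, - 184,- 995/8, - 81/8,89/2,  77,159,180,843, 995 ] 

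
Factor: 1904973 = 3^1*7^2*12959^1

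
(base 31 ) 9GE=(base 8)21707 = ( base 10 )9159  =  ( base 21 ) kg3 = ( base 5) 243114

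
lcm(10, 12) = 60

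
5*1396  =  6980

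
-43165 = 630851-674016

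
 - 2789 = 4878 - 7667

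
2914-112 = 2802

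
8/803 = 8/803 = 0.01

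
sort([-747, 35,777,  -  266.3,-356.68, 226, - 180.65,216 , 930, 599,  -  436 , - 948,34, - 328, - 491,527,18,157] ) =[ - 948, - 747, - 491,-436,-356.68,-328, - 266.3, - 180.65, 18,34,35, 157, 216,226,527,  599, 777 , 930] 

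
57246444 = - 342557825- - 399804269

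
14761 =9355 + 5406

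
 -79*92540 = -7310660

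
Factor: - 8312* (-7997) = 66471064 = 2^3 * 11^1*727^1*1039^1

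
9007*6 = 54042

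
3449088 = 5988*576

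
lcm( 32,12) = 96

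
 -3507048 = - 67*52344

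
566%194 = 178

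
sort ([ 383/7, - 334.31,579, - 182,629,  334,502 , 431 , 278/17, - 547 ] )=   [ - 547, - 334.31, - 182,278/17, 383/7,334,431,502, 579,629] 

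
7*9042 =63294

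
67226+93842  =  161068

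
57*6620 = 377340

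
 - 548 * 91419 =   -  50097612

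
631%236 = 159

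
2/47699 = 2/47699 = 0.00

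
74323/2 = 74323/2 = 37161.50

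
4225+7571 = 11796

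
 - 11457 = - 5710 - 5747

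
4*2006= 8024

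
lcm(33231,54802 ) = 3123714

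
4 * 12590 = 50360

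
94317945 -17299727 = 77018218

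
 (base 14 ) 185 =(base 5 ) 2223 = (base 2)100111001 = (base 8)471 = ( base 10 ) 313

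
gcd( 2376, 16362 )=54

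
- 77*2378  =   - 183106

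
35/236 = 35/236 = 0.15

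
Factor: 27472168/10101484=2^1*167^1*20563^1*2525371^( - 1) = 6868042/2525371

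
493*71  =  35003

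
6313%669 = 292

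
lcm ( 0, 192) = 0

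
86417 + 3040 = 89457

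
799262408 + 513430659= 1312693067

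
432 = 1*432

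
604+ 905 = 1509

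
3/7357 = 3/7357= 0.00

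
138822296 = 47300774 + 91521522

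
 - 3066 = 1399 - 4465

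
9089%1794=119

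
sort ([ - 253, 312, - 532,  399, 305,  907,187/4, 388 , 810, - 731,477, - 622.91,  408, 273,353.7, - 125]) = [ - 731, - 622.91,-532,-253, - 125, 187/4, 273 , 305, 312, 353.7,388,399,408, 477, 810, 907]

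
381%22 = 7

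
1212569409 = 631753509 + 580815900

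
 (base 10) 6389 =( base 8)14365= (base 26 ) 9BJ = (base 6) 45325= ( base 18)11ch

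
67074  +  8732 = 75806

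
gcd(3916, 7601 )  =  11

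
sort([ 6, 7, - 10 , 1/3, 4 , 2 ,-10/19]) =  [ - 10 , - 10/19,  1/3, 2, 4,6, 7]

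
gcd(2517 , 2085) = 3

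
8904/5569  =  1 + 3335/5569 = 1.60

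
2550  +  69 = 2619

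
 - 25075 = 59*( - 425 ) 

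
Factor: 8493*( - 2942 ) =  - 24986406 = -2^1*3^1*19^1*149^1 * 1471^1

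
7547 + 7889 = 15436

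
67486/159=424 + 70/159=424.44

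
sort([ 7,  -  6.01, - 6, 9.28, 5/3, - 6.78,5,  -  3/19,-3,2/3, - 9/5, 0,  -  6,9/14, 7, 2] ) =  [ - 6.78, - 6.01,-6, - 6,-3, - 9/5, - 3/19,  0,9/14,2/3, 5/3, 2,5, 7,7, 9.28] 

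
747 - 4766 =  - 4019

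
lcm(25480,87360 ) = 611520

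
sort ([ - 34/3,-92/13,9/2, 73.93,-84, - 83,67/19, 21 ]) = [ - 84, - 83,-34/3, - 92/13,  67/19, 9/2,21, 73.93] 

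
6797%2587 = 1623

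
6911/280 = 24+191/280 = 24.68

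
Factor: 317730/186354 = 445/261 = 3^( - 2)*5^1* 29^(-1)*89^1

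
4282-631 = 3651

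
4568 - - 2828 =7396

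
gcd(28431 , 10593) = 9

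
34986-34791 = 195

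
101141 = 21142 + 79999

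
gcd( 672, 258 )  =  6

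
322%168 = 154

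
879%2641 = 879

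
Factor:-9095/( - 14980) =17/28 = 2^( - 2)*7^(-1)*17^1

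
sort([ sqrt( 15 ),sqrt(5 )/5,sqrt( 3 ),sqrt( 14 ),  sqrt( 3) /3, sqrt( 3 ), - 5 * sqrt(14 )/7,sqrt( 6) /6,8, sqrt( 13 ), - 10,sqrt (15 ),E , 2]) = [ - 10, - 5 * sqrt( 14 )/7, sqrt(6) /6,  sqrt( 5)/5,  sqrt( 3 ) /3,sqrt( 3),sqrt ( 3 ), 2, E, sqrt ( 13),sqrt(14),sqrt(15),sqrt(15 ), 8 ]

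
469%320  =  149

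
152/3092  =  38/773= 0.05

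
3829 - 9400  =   - 5571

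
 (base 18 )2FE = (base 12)658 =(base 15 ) 422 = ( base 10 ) 932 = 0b1110100100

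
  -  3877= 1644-5521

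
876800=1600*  548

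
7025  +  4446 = 11471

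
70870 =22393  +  48477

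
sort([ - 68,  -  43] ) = [ - 68, - 43 ] 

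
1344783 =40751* 33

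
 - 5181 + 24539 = 19358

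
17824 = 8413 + 9411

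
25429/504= 50 + 229/504 = 50.45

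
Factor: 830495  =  5^1*166099^1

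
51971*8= 415768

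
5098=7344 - 2246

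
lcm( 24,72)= 72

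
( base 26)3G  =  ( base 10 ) 94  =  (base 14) 6A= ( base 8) 136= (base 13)73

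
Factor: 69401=69401^1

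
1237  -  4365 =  - 3128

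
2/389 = 2/389 = 0.01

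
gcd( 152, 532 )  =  76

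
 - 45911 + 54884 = 8973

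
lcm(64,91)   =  5824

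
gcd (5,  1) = 1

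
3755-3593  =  162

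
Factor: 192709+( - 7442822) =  -7250113=   - 13^1 * 37^1*15073^1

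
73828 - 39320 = 34508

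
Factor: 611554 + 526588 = 1138142 = 2^1*569071^1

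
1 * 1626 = 1626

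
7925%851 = 266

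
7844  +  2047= 9891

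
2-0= 2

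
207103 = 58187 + 148916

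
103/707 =103/707 =0.15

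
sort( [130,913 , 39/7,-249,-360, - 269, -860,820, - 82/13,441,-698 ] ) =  [ -860,-698,-360,-269, - 249, - 82/13, 39/7,130,441 , 820  ,  913]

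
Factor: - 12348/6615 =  - 28/15 = - 2^2 * 3^( - 1)*5^( - 1)*7^1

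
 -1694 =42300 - 43994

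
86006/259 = 332 + 18/259 = 332.07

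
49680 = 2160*23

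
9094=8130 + 964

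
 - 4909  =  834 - 5743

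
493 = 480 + 13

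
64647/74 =64647/74 = 873.61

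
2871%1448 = 1423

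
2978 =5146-2168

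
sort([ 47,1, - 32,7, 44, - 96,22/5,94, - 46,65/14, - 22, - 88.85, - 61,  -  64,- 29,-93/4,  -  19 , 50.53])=[ - 96, -88.85, - 64, - 61 , - 46 ,  -  32, - 29, - 93/4, - 22,-19,1,22/5,65/14,7,44 , 47,50.53,94]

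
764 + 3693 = 4457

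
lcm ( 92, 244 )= 5612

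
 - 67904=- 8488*8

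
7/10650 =7/10650 = 0.00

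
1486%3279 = 1486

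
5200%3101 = 2099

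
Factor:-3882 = -2^1*3^1*647^1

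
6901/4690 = 1 + 33/70 = 1.47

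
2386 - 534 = 1852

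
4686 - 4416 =270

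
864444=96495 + 767949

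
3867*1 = 3867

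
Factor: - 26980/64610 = -2^1*7^ ( - 1)*13^( - 1)* 19^1=- 38/91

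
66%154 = 66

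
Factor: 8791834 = 2^1*4395917^1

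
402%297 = 105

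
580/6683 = 580/6683=0.09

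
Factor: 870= 2^1*3^1*5^1* 29^1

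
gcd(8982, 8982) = 8982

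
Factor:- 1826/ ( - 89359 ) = 2^1*11^1*83^1*193^( - 1 )*463^ ( - 1 ) 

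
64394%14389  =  6838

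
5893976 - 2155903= 3738073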